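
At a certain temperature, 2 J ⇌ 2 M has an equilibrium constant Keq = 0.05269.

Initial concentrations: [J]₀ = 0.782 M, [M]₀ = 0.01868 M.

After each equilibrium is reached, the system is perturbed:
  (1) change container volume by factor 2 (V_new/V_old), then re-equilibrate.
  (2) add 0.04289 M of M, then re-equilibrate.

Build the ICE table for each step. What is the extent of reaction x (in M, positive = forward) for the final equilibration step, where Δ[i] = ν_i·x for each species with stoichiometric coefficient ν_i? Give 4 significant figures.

Q₀ = 5.7061e-04 vs Keq = 0.05269 ⇒ Q<K, forward
Step 1:
                    J           M
  I             0.782     0.01868
  C           -0.1308      0.1308
  E            0.6512      0.1495
  solve Keq expr → x = 0.0654; check Q = 0.05269
Then change container volume by factor 2 (V_new/V_old).
Step 2:
                    J           M
  I            0.3256     0.07474
  C                 0           0
  E            0.3256     0.07474
  solve Keq expr → x = 0; check Q = 0.05269
Then add 0.04289 M of M.
Step 3:
                    J           M
  I            0.3256      0.1176
  C           0.03488    -0.03488
  E            0.3605     0.08275
  solve Keq expr → x = -0.01744; check Q = 0.05269

x = -0.01744 M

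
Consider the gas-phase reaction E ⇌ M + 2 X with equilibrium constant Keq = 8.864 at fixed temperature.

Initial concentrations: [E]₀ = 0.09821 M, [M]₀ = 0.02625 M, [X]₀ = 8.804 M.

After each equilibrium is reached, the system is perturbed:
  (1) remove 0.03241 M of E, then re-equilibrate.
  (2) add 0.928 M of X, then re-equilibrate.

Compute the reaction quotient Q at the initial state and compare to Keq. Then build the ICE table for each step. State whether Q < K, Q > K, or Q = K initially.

Q₀ = 20.72; Q > K (proceeds reverse)

Q₀ = 20.72 vs Keq = 8.864 ⇒ Q>K, reverse
Step 1:
                    E           M           X
  I           0.09821     0.02625       8.804
  C           0.01341    -0.01341    -0.02681
  E            0.1116     0.01284       8.777
  solve Keq expr → x = -0.01341; check Q = 8.864
Then remove 0.03241 M of E.
Step 2:
                    E           M           X
  I           0.07921     0.01284       8.777
  C          0.003331   -0.003331   -0.006663
  E           0.08254    0.009511       8.771
  solve Keq expr → x = -0.003331; check Q = 8.864
Then add 0.928 M of X.
Step 3:
                    E           M           X
  I           0.08254    0.009511       9.699
  C          0.001579   -0.001579   -0.003158
  E           0.08412    0.007932       9.695
  solve Keq expr → x = -0.001579; check Q = 8.864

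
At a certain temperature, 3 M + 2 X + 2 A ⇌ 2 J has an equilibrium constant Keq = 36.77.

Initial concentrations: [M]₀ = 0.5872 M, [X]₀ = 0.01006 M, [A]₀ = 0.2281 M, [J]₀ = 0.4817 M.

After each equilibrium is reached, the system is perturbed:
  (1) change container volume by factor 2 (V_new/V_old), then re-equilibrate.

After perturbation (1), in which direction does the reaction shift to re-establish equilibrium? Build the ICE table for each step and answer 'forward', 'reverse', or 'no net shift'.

Direction: reverse

Q₀ = 2.1764e+05 vs Keq = 36.77 ⇒ Q>K, reverse
Step 1:
                  M         X         A         J
  Initial    0.5872   0.01006    0.2281    0.4817
  Change      0.247    0.1647    0.1647   -0.1647
  Equil      0.8342    0.1747    0.3928     0.317
  solve Keq expr → x = -0.08233; check Q = 36.77
Then change container volume by factor 2 (V_new/V_old).
Step 2:
                  M         X         A         J
  Initial    0.4171   0.08736    0.1964    0.1585
  Change     0.1003   0.06688   0.06688  -0.06688
  Equil      0.5174    0.1542    0.2633   0.09164
  solve Keq expr → x = -0.03344; check Q = 36.77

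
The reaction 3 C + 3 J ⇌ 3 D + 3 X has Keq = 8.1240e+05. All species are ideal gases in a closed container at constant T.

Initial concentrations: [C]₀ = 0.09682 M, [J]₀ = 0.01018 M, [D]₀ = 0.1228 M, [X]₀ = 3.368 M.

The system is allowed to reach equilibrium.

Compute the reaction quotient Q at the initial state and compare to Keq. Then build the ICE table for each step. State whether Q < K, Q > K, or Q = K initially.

Q₀ = 7.3888e+07 vs Keq = 8.1240e+05 ⇒ Q>K, reverse
Step 1:
                  C         J         D         X
  I         0.09682   0.01018    0.1228     3.368
  C         0.02088   0.02088  -0.02088  -0.02088
  E          0.1177   0.03106    0.1019     3.347
  solve Keq expr → x = -0.00696; check Q = 8.1240e+05

Q₀ = 7.3888e+07; Q > K (proceeds reverse)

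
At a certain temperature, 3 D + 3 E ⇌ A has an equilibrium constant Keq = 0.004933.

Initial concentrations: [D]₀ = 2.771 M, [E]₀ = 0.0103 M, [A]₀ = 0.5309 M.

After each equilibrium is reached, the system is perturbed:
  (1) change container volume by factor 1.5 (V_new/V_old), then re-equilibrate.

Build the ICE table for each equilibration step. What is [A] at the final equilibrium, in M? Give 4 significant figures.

[A]_eq = 0.06541 M

Q₀ = 2.2834e+04 vs Keq = 0.004933 ⇒ Q>K, reverse
Step 1:
                   D          E          A
  init         2.771     0.0103     0.5309
  Δ            0.941      0.941    -0.3137
  eq           3.712     0.9513     0.2172
  solve Keq expr → x = -0.3137; check Q = 0.004933
Then change container volume by factor 1.5 (V_new/V_old).
Step 2:
                   D          E          A
  init         2.475     0.6342     0.1448
  Δ           0.2382     0.2382   -0.07941
  eq           2.713     0.8724    0.06541
  solve Keq expr → x = -0.07941; check Q = 0.004933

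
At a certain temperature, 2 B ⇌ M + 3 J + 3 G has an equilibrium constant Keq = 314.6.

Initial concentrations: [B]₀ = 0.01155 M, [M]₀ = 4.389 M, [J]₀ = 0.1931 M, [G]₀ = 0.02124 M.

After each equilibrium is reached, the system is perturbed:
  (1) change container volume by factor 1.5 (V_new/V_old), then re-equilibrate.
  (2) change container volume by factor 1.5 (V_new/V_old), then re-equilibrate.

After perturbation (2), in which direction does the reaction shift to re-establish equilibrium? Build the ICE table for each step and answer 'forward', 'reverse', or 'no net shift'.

Q₀ = 0.00227 vs Keq = 314.6 ⇒ Q<K, forward
Step 1:
                  B         M         J         G
  init      0.01155     4.389    0.1931   0.02124
  Δ        -0.01146  0.005732    0.0172    0.0172
  eq      8.5890e-05     4.395    0.2103   0.03844
  solve Keq expr → x = 0.005732; check Q = 314.6
Then change container volume by factor 1.5 (V_new/V_old).
Step 2:
                  B         M         J         G
  init    5.7260e-05      2.93    0.1402   0.02562
  Δ       -3.6402e-05 1.8201e-05 5.4604e-05 5.4604e-05
  eq      2.0858e-05      2.93    0.1403   0.02568
  solve Keq expr → x = 1.8201e-05; check Q = 314.6
Then change container volume by factor 1.5 (V_new/V_old).
Step 3:
                  B         M         J         G
  init    1.3905e-05     1.953    0.0935   0.01712
  Δ       -8.8522e-06 4.4261e-06 1.3278e-05 1.3278e-05
  eq      5.0529e-06     1.953   0.09351   0.01713
  solve Keq expr → x = 4.4261e-06; check Q = 314.6

Direction: forward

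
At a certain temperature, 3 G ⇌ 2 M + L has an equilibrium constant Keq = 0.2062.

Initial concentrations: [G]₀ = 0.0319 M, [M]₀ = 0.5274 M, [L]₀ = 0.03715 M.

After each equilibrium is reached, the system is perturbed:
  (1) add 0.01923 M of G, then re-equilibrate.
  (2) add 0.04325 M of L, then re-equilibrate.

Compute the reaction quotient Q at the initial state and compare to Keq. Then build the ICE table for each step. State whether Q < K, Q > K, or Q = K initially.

Q₀ = 318.3; Q > K (proceeds reverse)

Q₀ = 318.3 vs Keq = 0.2062 ⇒ Q>K, reverse
Step 1:
                    G           M           L
  Initial      0.0319      0.5274     0.03715
  Change        0.104    -0.06936    -0.03468
  Equil        0.1359       0.458    0.002469
  solve Keq expr → x = -0.03468; check Q = 0.2062
Then add 0.01923 M of G.
Step 2:
                    G           M           L
  Initial      0.1552       0.458    0.002469
  Change    -0.002913    0.001942  9.7089e-04
  Equil        0.1523        0.46     0.00344
  solve Keq expr → x = 9.7089e-04; check Q = 0.2062
Then add 0.04325 M of L.
Step 3:
                    G           M           L
  Initial      0.1523        0.46     0.04669
  Change      0.08735    -0.05823    -0.02912
  Equil        0.2396      0.4017     0.01757
  solve Keq expr → x = -0.02912; check Q = 0.2062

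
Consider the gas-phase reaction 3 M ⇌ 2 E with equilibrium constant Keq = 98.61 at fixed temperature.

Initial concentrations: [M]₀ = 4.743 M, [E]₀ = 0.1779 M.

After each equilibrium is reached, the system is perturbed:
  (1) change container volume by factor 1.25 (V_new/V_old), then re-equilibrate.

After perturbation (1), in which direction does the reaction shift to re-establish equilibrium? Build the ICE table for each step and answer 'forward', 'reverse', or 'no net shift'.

Q₀ = 2.9661e-04 vs Keq = 98.61 ⇒ Q<K, forward
Step 1:
                    M           E
  I             4.743      0.1779
  C            -4.289       2.859
  E             0.454       3.037
  solve Keq expr → x = 1.43; check Q = 98.61
Then change container volume by factor 1.25 (V_new/V_old).
Step 2:
                    M           E
  I            0.3632        2.43
  C           0.02617    -0.01745
  E            0.3893       2.412
  solve Keq expr → x = -0.008723; check Q = 98.61

Direction: reverse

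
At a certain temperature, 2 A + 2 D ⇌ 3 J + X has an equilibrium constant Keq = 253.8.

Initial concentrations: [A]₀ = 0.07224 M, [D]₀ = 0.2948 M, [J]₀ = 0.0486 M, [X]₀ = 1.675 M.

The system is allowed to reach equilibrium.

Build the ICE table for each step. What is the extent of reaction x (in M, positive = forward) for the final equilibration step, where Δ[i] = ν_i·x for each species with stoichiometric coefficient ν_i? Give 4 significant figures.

x = 0.02788 M

Q₀ = 0.4239 vs Keq = 253.8 ⇒ Q<K, forward
Step 1:
                    A           D           J           X
  Initial     0.07224      0.2948      0.0486       1.675
  Change     -0.05576    -0.05576     0.08364     0.02788
  Equil       0.01648       0.239      0.1322       1.703
  solve Keq expr → x = 0.02788; check Q = 253.8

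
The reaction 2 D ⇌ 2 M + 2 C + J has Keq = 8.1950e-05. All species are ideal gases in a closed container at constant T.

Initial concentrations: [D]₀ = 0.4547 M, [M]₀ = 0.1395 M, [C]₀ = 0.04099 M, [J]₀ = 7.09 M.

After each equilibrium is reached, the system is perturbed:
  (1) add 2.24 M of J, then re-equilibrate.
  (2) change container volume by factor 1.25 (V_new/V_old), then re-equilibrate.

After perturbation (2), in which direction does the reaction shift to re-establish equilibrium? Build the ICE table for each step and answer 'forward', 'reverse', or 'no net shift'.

Q₀ = 0.001121 vs Keq = 8.1950e-05 ⇒ Q>K, reverse
Step 1:
                    D           M           C           J
  init         0.4547      0.1395     0.04099        7.09
  Δ            0.0265     -0.0265     -0.0265    -0.01325
  eq           0.4812       0.113     0.01449       7.077
  solve Keq expr → x = -0.01325; check Q = 8.1950e-05
Then add 2.24 M of J.
Step 2:
                    D           M           C           J
  init         0.4812       0.113     0.01449       9.317
  Δ          0.001632   -0.001632   -0.001632 -8.1622e-04
  eq           0.4828      0.1114     0.01286       9.316
  solve Keq expr → x = -8.1622e-04; check Q = 8.1950e-05
Then change container volume by factor 1.25 (V_new/V_old).
Step 3:
                    D           M           C           J
  init         0.3863     0.08909     0.01029       7.453
  Δ         -0.003432    0.003432    0.003432    0.001716
  eq           0.3828     0.09253     0.01372       7.454
  solve Keq expr → x = 0.001716; check Q = 8.1950e-05

Direction: forward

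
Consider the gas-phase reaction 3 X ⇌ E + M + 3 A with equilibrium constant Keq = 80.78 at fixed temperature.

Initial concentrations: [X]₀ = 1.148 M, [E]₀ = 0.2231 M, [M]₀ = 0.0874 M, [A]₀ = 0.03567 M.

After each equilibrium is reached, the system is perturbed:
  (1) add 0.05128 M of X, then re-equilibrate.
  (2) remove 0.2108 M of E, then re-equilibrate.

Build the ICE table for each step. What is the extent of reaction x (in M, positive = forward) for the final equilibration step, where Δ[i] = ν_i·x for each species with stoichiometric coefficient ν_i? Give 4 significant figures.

x = 0.006195 M

Q₀ = 5.8492e-07 vs Keq = 80.78 ⇒ Q<K, forward
Step 1:
                   X          E          M          A
  I            1.148     0.2231     0.0874    0.03567
  C               -1     0.3334     0.3334          1
  E           0.1477     0.5565     0.4208      1.036
  solve Keq expr → x = 0.3334; check Q = 80.78
Then add 0.05128 M of X.
Step 2:
                   X          E          M          A
  I            0.199     0.5565     0.4208      1.036
  C         -0.04226    0.01409    0.01409    0.04226
  E           0.1567     0.5706     0.4349      1.078
  solve Keq expr → x = 0.01409; check Q = 80.78
Then remove 0.2108 M of E.
Step 3:
                   X          E          M          A
  I           0.1567     0.3598     0.4349      1.078
  C         -0.01859   0.006195   0.006195    0.01859
  E           0.1382      0.366     0.4411      1.097
  solve Keq expr → x = 0.006195; check Q = 80.78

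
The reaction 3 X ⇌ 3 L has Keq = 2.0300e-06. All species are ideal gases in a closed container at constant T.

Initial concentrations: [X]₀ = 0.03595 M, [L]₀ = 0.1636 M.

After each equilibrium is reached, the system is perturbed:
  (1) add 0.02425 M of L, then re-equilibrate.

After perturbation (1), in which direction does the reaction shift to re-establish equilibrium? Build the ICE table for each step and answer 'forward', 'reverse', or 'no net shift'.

Direction: reverse

Q₀ = 94.24 vs Keq = 2.0300e-06 ⇒ Q>K, reverse
Step 1:
                   X          L
  I          0.03595     0.1636
  C           0.1611    -0.1611
  E           0.1971   0.002495
  solve Keq expr → x = -0.0537; check Q = 2.0300e-06
Then add 0.02425 M of L.
Step 2:
                   X          L
  I           0.1971    0.02675
  C          0.02395   -0.02395
  E            0.221   0.002798
  solve Keq expr → x = -0.007982; check Q = 2.0300e-06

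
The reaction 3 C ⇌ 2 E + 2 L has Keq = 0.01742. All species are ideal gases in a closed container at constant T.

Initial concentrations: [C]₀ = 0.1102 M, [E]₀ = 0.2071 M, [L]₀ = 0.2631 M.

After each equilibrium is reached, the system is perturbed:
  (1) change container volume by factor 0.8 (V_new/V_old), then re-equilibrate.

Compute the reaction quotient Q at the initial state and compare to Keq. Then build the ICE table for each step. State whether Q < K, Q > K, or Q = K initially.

Q₀ = 2.218 vs Keq = 0.01742 ⇒ Q>K, reverse
Step 1:
                  C         E         L
  init       0.1102    0.2071    0.2631
  Δ          0.1498  -0.09988  -0.09988
  eq           0.26    0.1072    0.1632
  solve Keq expr → x = -0.04994; check Q = 0.01742
Then change container volume by factor 0.8 (V_new/V_old).
Step 2:
                  C         E         L
  init        0.325     0.134     0.204
  Δ        0.008613 -0.005742 -0.005742
  eq         0.3336    0.1283    0.1983
  solve Keq expr → x = -0.002871; check Q = 0.01742

Q₀ = 2.218; Q > K (proceeds reverse)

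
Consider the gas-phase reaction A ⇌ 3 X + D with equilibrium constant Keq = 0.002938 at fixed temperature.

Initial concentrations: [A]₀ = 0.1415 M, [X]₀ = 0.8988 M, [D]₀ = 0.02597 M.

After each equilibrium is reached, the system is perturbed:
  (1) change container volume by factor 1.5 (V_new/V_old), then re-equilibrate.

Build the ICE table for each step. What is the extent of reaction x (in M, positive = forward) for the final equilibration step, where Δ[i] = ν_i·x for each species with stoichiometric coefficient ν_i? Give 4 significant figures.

Q₀ = 0.1333 vs Keq = 0.002938 ⇒ Q>K, reverse
Step 1:
                   A          X          D
  init        0.1415     0.8988    0.02597
  Δ          0.02509   -0.07528   -0.02509
  eq          0.1666     0.8235 8.7637e-04
  solve Keq expr → x = -0.02509; check Q = 0.002938
Then change container volume by factor 1.5 (V_new/V_old).
Step 2:
                   A          X          D
  init        0.1111      0.549 5.8425e-04
  Δ        -0.001322   0.003967   0.001322
  eq          0.1097      0.553   0.001907
  solve Keq expr → x = 0.001322; check Q = 0.002938

x = 0.001322 M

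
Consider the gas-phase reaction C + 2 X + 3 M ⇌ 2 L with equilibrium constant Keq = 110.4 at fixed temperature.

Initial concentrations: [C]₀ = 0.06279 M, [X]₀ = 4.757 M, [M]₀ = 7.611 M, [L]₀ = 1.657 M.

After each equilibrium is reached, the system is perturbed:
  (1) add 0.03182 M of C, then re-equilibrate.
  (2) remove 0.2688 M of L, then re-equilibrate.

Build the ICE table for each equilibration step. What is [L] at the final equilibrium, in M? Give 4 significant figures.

[L]_eq = 1.577 M

Q₀ = 0.004383 vs Keq = 110.4 ⇒ Q<K, forward
Step 1:
                  C         X         M         L
  init      0.06279     4.757     7.611     1.657
  Δ        -0.06279   -0.1256   -0.1884    0.1256
  eq      3.2811e-06     4.631     7.423     1.783
  solve Keq expr → x = 0.06279; check Q = 110.4
Then add 0.03182 M of C.
Step 2:
                  C         X         M         L
  init      0.03182     4.631     7.423     1.783
  Δ        -0.03182  -0.06364  -0.09546   0.06364
  eq      3.7616e-06     4.568     7.327     1.846
  solve Keq expr → x = 0.03182; check Q = 110.4
Then remove 0.2688 M of L.
Step 3:
                  C         X         M         L
  init    3.7616e-06     4.568     7.327     1.577
  Δ       -1.0156e-06 -2.0312e-06 -3.0468e-06 2.0312e-06
  eq      2.7460e-06     4.568     7.327     1.577
  solve Keq expr → x = 1.0156e-06; check Q = 110.4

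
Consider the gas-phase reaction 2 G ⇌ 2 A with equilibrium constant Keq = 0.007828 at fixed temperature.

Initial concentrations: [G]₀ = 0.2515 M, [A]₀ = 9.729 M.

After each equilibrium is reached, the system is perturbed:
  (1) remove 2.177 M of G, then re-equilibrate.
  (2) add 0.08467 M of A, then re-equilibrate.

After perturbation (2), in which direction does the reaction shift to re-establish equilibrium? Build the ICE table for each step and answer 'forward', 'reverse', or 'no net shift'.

Q₀ = 1496 vs Keq = 0.007828 ⇒ Q>K, reverse
Step 1:
                   G          A
  I           0.2515      9.729
  C            8.918     -8.918
  E            9.169     0.8113
  solve Keq expr → x = -4.459; check Q = 0.007828
Then remove 2.177 M of G.
Step 2:
                   G          A
  I            6.992     0.8113
  C            0.177     -0.177
  E            7.169     0.6343
  solve Keq expr → x = -0.08848; check Q = 0.007828
Then add 0.08467 M of A.
Step 3:
                   G          A
  I            7.169      0.719
  C          0.07779   -0.07779
  E            7.247     0.6412
  solve Keq expr → x = -0.03889; check Q = 0.007828

Direction: reverse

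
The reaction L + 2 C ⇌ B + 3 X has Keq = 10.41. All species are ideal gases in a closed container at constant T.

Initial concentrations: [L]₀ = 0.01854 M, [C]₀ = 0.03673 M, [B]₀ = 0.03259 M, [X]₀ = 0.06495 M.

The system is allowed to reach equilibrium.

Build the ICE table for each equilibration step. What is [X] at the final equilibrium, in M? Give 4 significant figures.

[X]_eq = 0.09246 M

Q₀ = 0.357 vs Keq = 10.41 ⇒ Q<K, forward
Step 1:
                    L           C           B           X
  Initial     0.01854     0.03673     0.03259     0.06495
  Change    -0.009169    -0.01834    0.009169     0.02751
  Equil      0.009371     0.01839     0.04176     0.09246
  solve Keq expr → x = 0.009169; check Q = 10.41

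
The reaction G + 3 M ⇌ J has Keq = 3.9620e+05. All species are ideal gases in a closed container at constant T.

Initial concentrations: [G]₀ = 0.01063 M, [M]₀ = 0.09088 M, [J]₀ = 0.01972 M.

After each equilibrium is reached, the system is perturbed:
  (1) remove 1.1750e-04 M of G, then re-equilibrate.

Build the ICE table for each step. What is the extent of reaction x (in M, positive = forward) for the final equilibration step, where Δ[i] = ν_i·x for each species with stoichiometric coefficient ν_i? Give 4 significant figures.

x = -1.1050e-04 M

Q₀ = 2472 vs Keq = 3.9620e+05 ⇒ Q<K, forward
Step 1:
                  G         M         J
  Initial   0.01063   0.09088   0.01972
  Change   -0.01028  -0.03084   0.01028
  Equil   3.4986e-04   0.06004      0.03
  solve Keq expr → x = 0.01028; check Q = 3.9620e+05
Then remove 1.1750e-04 M of G.
Step 2:
                  G         M         J
  Initial 2.3236e-04   0.06004      0.03
  Change  1.1050e-04 3.3150e-04 -1.1050e-04
  Equil   3.4286e-04   0.06037   0.02989
  solve Keq expr → x = -1.1050e-04; check Q = 3.9620e+05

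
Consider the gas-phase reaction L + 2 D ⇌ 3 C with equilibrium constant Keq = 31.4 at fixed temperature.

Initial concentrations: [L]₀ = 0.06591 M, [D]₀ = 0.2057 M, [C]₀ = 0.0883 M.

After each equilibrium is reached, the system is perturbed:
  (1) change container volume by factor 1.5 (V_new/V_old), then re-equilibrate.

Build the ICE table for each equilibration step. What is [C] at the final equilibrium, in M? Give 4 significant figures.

[C]_eq = 0.1449 M

Q₀ = 0.2469 vs Keq = 31.4 ⇒ Q<K, forward
Step 1:
                   L          D          C
  Initial    0.06591     0.2057     0.0883
  Change    -0.04304   -0.08608     0.1291
  Equil      0.02287     0.1196     0.2174
  solve Keq expr → x = 0.04304; check Q = 31.4
Then change container volume by factor 1.5 (V_new/V_old).
Step 2:
                   L          D          C
  Initial    0.01525    0.07975     0.1449
  Change           0          0          0
  Equil      0.01525    0.07975     0.1449
  solve Keq expr → x = 0; check Q = 31.4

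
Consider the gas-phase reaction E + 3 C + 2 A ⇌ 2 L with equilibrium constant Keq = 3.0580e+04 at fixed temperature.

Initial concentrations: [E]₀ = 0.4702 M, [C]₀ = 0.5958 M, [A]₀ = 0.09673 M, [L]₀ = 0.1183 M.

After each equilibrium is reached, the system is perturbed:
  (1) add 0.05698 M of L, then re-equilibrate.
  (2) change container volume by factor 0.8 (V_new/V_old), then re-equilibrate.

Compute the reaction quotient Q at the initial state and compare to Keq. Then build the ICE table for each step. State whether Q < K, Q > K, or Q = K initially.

Q₀ = 15.04; Q < K (proceeds forward)

Q₀ = 15.04 vs Keq = 3.0580e+04 ⇒ Q<K, forward
Step 1:
                   E          C          A          L
  I           0.4702     0.5958    0.09673     0.1183
  C         -0.04542    -0.1363   -0.09084    0.09084
  E           0.4248     0.4595    0.00589     0.2091
  solve Keq expr → x = 0.04542; check Q = 3.0580e+04
Then add 0.05698 M of L.
Step 2:
                   E          C          A          L
  I           0.4248     0.4595    0.00589     0.2661
  C       7.5079e-04   0.002252   0.001502  -0.001502
  E           0.4255     0.4618   0.007392     0.2646
  solve Keq expr → x = -7.5079e-04; check Q = 3.0580e+04
Then change container volume by factor 0.8 (V_new/V_old).
Step 3:
                   E          C          A          L
  I           0.5319     0.5772    0.00924     0.3308
  C        -0.001593  -0.004778  -0.003185   0.003185
  E           0.5303     0.5725   0.006055      0.334
  solve Keq expr → x = 0.001593; check Q = 3.0580e+04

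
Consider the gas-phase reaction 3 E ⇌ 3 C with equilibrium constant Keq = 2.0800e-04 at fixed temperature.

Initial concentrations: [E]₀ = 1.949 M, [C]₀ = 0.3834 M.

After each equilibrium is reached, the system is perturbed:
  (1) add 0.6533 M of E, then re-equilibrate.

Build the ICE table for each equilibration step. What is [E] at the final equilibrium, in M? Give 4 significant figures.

Q₀ = 0.007612 vs Keq = 2.0800e-04 ⇒ Q>K, reverse
Step 1:
                    E           C
  I             1.949      0.3834
  C            0.2529     -0.2529
  E             2.202      0.1305
  solve Keq expr → x = -0.08431; check Q = 2.0800e-04
Then add 0.6533 M of E.
Step 2:
                    E           C
  I             2.855      0.1305
  C          -0.03654     0.03654
  E             2.819       0.167
  solve Keq expr → x = 0.01218; check Q = 2.0800e-04

[E]_eq = 2.819 M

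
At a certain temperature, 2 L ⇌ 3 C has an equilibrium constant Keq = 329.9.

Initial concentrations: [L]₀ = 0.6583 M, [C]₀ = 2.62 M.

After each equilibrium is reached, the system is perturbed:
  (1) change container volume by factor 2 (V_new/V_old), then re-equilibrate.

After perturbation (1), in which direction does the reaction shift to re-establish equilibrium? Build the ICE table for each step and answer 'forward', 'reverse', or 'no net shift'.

Direction: forward

Q₀ = 41.5 vs Keq = 329.9 ⇒ Q<K, forward
Step 1:
                  L         C
  I          0.6583      2.62
  C          -0.351    0.5265
  E          0.3073     3.147
  solve Keq expr → x = 0.1755; check Q = 329.9
Then change container volume by factor 2 (V_new/V_old).
Step 2:
                  L         C
  I          0.1536     1.573
  C         -0.0389   0.05835
  E          0.1147     1.632
  solve Keq expr → x = 0.01945; check Q = 329.9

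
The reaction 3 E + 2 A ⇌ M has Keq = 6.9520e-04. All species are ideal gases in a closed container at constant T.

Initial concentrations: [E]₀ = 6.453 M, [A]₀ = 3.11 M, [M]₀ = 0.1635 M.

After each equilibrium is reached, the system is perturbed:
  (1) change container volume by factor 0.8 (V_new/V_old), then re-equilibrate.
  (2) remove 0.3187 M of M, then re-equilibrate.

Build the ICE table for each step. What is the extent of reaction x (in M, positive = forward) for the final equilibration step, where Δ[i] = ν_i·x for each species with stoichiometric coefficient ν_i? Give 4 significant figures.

x = 0.09021 M

Q₀ = 6.2909e-05 vs Keq = 6.9520e-04 ⇒ Q<K, forward
Step 1:
                  E         A         M
  Initial     6.453      3.11    0.1635
  Change     -1.173   -0.7821     0.391
  Equil        5.28     2.328    0.5545
  solve Keq expr → x = 0.391; check Q = 6.9520e-04
Then change container volume by factor 0.8 (V_new/V_old).
Step 2:
                  E         A         M
  Initial       6.6      2.91    0.6932
  Change    -0.6408   -0.4272    0.2136
  Equil       5.959     2.483    0.9068
  solve Keq expr → x = 0.2136; check Q = 6.9520e-04
Then remove 0.3187 M of M.
Step 3:
                  E         A         M
  Initial     5.959     2.483    0.5881
  Change    -0.2706   -0.1804   0.09021
  Equil       5.688     2.302    0.6783
  solve Keq expr → x = 0.09021; check Q = 6.9520e-04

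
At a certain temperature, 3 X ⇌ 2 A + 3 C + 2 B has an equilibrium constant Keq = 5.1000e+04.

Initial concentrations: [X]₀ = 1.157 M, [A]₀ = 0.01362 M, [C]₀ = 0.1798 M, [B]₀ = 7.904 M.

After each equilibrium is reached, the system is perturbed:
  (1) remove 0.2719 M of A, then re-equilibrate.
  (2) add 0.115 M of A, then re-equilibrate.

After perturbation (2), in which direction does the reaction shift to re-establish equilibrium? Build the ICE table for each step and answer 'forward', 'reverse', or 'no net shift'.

Direction: reverse

Q₀ = 4.3493e-05 vs Keq = 5.1000e+04 ⇒ Q<K, forward
Step 1:
                  X         A         C         B
  Initial     1.157   0.01362    0.1798     7.904
  Change     -1.046    0.6976     1.046    0.6976
  Equil      0.1106    0.7112     1.226     8.602
  solve Keq expr → x = 0.3488; check Q = 5.1000e+04
Then remove 0.2719 M of A.
Step 2:
                  X         A         C         B
  Initial    0.1106    0.4393     1.226     8.602
  Change   -0.02637   0.01758   0.02637   0.01758
  Equil     0.08423    0.4569     1.253     8.619
  solve Keq expr → x = 0.00879; check Q = 5.1000e+04
Then add 0.115 M of A.
Step 3:
                  X         A         C         B
  Initial   0.08423    0.5719     1.253     8.619
  Change    0.01174 -0.007825  -0.01174 -0.007825
  Equil     0.09597    0.5641     1.241     8.611
  solve Keq expr → x = -0.003913; check Q = 5.1000e+04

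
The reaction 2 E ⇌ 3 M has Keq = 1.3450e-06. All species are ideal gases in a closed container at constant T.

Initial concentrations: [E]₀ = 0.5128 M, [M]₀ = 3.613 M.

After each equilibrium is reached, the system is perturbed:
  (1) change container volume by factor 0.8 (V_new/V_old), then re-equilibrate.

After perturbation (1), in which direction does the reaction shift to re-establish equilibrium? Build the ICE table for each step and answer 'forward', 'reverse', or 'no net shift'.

Direction: reverse

Q₀ = 179.4 vs Keq = 1.3450e-06 ⇒ Q>K, reverse
Step 1:
                    E           M
  init         0.5128       3.613
  Δ             2.394      -3.591
  eq            2.906     0.02248
  solve Keq expr → x = -1.197; check Q = 1.3450e-06
Then change container volume by factor 0.8 (V_new/V_old).
Step 2:
                    E           M
  init          3.633      0.0281
  Δ          0.001339   -0.002008
  eq            3.634     0.02609
  solve Keq expr → x = -6.6932e-04; check Q = 1.3450e-06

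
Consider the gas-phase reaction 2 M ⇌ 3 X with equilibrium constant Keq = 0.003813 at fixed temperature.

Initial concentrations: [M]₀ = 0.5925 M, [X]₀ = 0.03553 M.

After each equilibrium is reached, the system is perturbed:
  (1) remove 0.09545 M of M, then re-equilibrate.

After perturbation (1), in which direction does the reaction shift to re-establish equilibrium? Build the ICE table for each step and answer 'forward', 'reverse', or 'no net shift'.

Q₀ = 1.2776e-04 vs Keq = 0.003813 ⇒ Q<K, forward
Step 1:
                   M          X
  Initial     0.5925    0.03553
  Change    -0.04594    0.06891
  Equil       0.5466     0.1044
  solve Keq expr → x = 0.02297; check Q = 0.003813
Then remove 0.09545 M of M.
Step 2:
                   M          X
  Initial     0.4511     0.1044
  Change     0.00767    -0.0115
  Equil       0.4588    0.09293
  solve Keq expr → x = -0.003835; check Q = 0.003813

Direction: reverse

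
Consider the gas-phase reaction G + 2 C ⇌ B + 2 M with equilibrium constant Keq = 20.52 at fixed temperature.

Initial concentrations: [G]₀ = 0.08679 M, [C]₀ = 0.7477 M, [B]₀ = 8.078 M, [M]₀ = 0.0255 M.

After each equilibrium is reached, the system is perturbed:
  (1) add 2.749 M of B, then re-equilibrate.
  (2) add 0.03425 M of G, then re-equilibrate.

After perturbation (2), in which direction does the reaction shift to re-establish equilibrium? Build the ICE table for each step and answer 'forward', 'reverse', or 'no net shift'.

Direction: forward

Q₀ = 0.1083 vs Keq = 20.52 ⇒ Q<K, forward
Step 1:
                  G         C         B         M
  I         0.08679    0.7477     8.078    0.0255
  C        -0.06313   -0.1263   0.06313    0.1263
  E         0.02366    0.6214     8.141    0.1518
  solve Keq expr → x = 0.06313; check Q = 20.52
Then add 2.749 M of B.
Step 2:
                  G         C         B         M
  I         0.02366    0.6214     10.89    0.1518
  C        0.004007  0.008013 -0.004007 -0.008013
  E         0.02767    0.6295     10.89    0.1437
  solve Keq expr → x = -0.004007; check Q = 20.52
Then add 0.03425 M of G.
Step 3:
                  G         C         B         M
  I         0.06192    0.6295     10.89    0.1437
  C        -0.01598  -0.03195   0.01598   0.03195
  E         0.04594    0.5975      10.9    0.1757
  solve Keq expr → x = 0.01598; check Q = 20.52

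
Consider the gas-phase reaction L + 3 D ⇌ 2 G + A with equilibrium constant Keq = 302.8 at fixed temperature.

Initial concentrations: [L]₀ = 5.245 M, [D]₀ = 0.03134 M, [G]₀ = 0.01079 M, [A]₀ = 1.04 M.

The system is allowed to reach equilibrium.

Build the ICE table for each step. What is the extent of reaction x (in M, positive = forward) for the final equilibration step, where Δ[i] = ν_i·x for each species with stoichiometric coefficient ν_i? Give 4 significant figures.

x = 0.007865 M

Q₀ = 0.75 vs Keq = 302.8 ⇒ Q<K, forward
Step 1:
                  L         D         G         A
  I           5.245   0.03134   0.01079      1.04
  C       -0.007865  -0.02359   0.01573  0.007865
  E           5.237  0.007746   0.02652     1.048
  solve Keq expr → x = 0.007865; check Q = 302.8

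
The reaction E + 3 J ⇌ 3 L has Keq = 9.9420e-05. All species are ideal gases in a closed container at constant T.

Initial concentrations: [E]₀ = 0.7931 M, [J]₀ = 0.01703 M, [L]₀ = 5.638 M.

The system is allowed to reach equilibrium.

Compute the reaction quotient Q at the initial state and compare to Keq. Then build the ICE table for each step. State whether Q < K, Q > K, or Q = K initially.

Q₀ = 4.5751e+07 vs Keq = 9.9420e-05 ⇒ Q>K, reverse
Step 1:
                    E           J           L
  Initial      0.7931     0.01703       5.638
  Change        1.767       5.301      -5.301
  Equil          2.56       5.318       0.337
  solve Keq expr → x = -1.767; check Q = 9.9420e-05

Q₀ = 4.5751e+07; Q > K (proceeds reverse)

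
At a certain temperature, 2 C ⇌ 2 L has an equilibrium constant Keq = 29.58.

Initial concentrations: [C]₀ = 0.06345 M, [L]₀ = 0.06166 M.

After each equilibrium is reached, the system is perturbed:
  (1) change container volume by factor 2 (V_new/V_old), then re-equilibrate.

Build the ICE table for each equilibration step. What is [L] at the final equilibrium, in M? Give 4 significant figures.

[L]_eq = 0.05284 M

Q₀ = 0.9444 vs Keq = 29.58 ⇒ Q<K, forward
Step 1:
                    C           L
  init        0.06345     0.06166
  Δ          -0.04402     0.04402
  eq          0.01943      0.1057
  solve Keq expr → x = 0.02201; check Q = 29.58
Then change container volume by factor 2 (V_new/V_old).
Step 2:
                    C           L
  init       0.009715     0.05284
  Δ                 0           0
  eq         0.009715     0.05284
  solve Keq expr → x = 0; check Q = 29.58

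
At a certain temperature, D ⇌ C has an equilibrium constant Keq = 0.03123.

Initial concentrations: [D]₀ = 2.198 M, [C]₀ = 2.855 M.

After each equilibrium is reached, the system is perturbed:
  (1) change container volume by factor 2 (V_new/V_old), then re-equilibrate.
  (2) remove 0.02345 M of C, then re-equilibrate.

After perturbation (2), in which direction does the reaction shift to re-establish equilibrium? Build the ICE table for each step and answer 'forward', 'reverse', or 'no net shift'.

Q₀ = 1.299 vs Keq = 0.03123 ⇒ Q>K, reverse
Step 1:
                    D           C
  init          2.198       2.855
  Δ             2.702      -2.702
  eq              4.9       0.153
  solve Keq expr → x = -2.702; check Q = 0.03123
Then change container volume by factor 2 (V_new/V_old).
Step 2:
                    D           C
  init           2.45     0.07651
  Δ                 0           0
  eq             2.45     0.07651
  solve Keq expr → x = 0; check Q = 0.03123
Then remove 0.02345 M of C.
Step 3:
                    D           C
  init           2.45     0.05306
  Δ          -0.02274     0.02274
  eq            2.427      0.0758
  solve Keq expr → x = 0.02274; check Q = 0.03123

Direction: forward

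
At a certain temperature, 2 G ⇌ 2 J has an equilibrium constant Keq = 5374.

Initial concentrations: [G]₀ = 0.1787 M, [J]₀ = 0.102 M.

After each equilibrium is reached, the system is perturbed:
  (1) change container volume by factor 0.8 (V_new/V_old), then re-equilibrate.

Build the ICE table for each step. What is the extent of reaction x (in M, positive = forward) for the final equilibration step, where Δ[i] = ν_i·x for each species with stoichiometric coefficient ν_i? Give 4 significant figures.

x = 0 M

Q₀ = 0.3258 vs Keq = 5374 ⇒ Q<K, forward
Step 1:
                    G           J
  Initial      0.1787       0.102
  Change      -0.1749      0.1749
  Equil      0.003778      0.2769
  solve Keq expr → x = 0.08746; check Q = 5374
Then change container volume by factor 0.8 (V_new/V_old).
Step 2:
                    G           J
  Initial    0.004722      0.3462
  Change            0           0
  Equil      0.004722      0.3462
  solve Keq expr → x = 0; check Q = 5374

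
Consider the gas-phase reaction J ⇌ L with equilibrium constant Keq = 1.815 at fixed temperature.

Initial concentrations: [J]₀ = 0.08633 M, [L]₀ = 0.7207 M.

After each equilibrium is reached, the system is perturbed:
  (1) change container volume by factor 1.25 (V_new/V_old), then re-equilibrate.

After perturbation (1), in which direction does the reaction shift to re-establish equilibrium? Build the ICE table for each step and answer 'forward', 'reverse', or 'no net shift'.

Direction: no net shift

Q₀ = 8.348 vs Keq = 1.815 ⇒ Q>K, reverse
Step 1:
                    J           L
  Initial     0.08633      0.7207
  Change       0.2004     -0.2004
  Equil        0.2867      0.5203
  solve Keq expr → x = -0.2004; check Q = 1.815
Then change container volume by factor 1.25 (V_new/V_old).
Step 2:
                    J           L
  Initial      0.2294      0.4163
  Change            0           0
  Equil        0.2294      0.4163
  solve Keq expr → x = 0; check Q = 1.815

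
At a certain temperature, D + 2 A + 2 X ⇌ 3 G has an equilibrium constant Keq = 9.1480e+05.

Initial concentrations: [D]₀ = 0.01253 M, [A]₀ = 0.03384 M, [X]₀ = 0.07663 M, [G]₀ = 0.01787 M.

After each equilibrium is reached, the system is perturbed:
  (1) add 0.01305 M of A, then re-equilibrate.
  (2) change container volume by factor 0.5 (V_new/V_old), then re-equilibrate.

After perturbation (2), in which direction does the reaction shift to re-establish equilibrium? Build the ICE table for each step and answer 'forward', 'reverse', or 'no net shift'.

Direction: forward

Q₀ = 67.73 vs Keq = 9.1480e+05 ⇒ Q<K, forward
Step 1:
                   D          A          X          G
  init       0.01253    0.03384    0.07663    0.01787
  Δ         -0.01192   -0.02385   -0.02385    0.03577
  eq      6.0644e-04   0.009993    0.05278    0.05364
  solve Keq expr → x = 0.01192; check Q = 9.1480e+05
Then add 0.01305 M of A.
Step 2:
                   D          A          X          G
  init    6.0644e-04    0.02304    0.05278    0.05364
  Δ       -4.6768e-04 -9.3536e-04 -9.3536e-04   0.001403
  eq      1.3876e-04    0.02211    0.05185    0.05504
  solve Keq expr → x = 4.6768e-04; check Q = 9.1480e+05
Then change container volume by factor 0.5 (V_new/V_old).
Step 3:
                   D          A          X          G
  init    2.7752e-04    0.04422     0.1037     0.1101
  Δ       -2.0507e-04 -4.1014e-04 -4.1014e-04 6.1521e-04
  eq      7.2448e-05     0.0438     0.1033     0.1107
  solve Keq expr → x = 2.0507e-04; check Q = 9.1480e+05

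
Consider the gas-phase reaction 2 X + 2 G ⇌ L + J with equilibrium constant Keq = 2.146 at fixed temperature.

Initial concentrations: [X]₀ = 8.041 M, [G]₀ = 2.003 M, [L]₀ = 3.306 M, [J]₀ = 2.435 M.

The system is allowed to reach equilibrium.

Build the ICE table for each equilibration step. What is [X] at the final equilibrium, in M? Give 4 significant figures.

Q₀ = 0.03103 vs Keq = 2.146 ⇒ Q<K, forward
Step 1:
                  X         G         L         J
  init        8.041     2.003     3.306     2.435
  Δ          -1.615    -1.615    0.8075    0.8075
  eq          6.426     0.388     4.114     3.243
  solve Keq expr → x = 0.8075; check Q = 2.146

[X]_eq = 6.426 M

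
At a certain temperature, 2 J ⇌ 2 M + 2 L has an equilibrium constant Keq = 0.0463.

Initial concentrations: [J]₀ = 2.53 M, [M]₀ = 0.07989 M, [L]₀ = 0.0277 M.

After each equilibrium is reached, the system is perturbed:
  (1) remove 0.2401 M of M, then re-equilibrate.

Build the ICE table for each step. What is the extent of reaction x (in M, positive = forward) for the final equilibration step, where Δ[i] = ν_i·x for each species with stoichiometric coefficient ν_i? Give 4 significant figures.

x = 0.05411 M

Q₀ = 7.6507e-07 vs Keq = 0.0463 ⇒ Q<K, forward
Step 1:
                    J           M           L
  Initial        2.53     0.07989      0.0277
  Change      -0.5924      0.5924      0.5924
  Equil         1.938      0.6723      0.6201
  solve Keq expr → x = 0.2962; check Q = 0.0463
Then remove 0.2401 M of M.
Step 2:
                    J           M           L
  Initial       1.938      0.4322      0.6201
  Change      -0.1082      0.1082      0.1082
  Equil         1.829      0.5404      0.7283
  solve Keq expr → x = 0.05411; check Q = 0.0463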